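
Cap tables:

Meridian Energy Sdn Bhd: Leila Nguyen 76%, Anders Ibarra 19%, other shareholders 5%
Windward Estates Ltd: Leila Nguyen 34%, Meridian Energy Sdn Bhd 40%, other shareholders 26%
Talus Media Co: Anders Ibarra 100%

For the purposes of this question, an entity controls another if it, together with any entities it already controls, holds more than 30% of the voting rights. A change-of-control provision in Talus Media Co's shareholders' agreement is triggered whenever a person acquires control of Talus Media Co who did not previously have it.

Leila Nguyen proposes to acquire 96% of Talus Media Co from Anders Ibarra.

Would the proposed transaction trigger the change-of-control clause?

Yes

The purchase adds only to Leila's holdings (Anders's stake shrinks), so Leila is the only person who could newly come to control Talus.
Leila holds 76% of Meridian, so Leila controls Meridian.
Leila and Meridian together hold 34% + 40% = 74% of Windward, so Leila controls Windward.
Neither Leila nor any entity Leila controls holds any voting interest in Talus.
So before the transaction, Leila does not control Talus.
After the purchase, Leila holds 96% of Talus directly, and Anders's stake falls to 4%.
Leila holds 96% of Talus, so Leila controls Talus.
Leila did not control Talus before and does after, so the clause is triggered.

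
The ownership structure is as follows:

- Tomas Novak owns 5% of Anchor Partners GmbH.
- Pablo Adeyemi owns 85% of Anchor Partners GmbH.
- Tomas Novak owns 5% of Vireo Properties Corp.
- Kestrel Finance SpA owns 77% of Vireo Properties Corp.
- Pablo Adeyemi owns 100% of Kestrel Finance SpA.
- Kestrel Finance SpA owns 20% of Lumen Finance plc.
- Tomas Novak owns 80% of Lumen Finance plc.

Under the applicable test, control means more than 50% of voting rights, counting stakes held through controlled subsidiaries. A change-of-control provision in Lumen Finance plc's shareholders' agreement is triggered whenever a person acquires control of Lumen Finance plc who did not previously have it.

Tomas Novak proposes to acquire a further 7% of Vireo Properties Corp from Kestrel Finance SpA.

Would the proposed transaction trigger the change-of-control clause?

No

The purchase adds only to Tomas's holdings (Kestrel's stake shrinks), so Tomas is the only person who could newly come to control Lumen.
Tomas holds 80% of Lumen, so Tomas controls Lumen.
So Tomas already controls Lumen before the transaction.
After the purchase, Tomas's direct stake in Vireo rises to 5% + 7% = 12%, and Kestrel's stake falls to 70%.
Tomas controlled Lumen already, so this is not a new person acquiring control; every other person's position is unchanged or reduced.
No new person acquires control, so the clause is not triggered.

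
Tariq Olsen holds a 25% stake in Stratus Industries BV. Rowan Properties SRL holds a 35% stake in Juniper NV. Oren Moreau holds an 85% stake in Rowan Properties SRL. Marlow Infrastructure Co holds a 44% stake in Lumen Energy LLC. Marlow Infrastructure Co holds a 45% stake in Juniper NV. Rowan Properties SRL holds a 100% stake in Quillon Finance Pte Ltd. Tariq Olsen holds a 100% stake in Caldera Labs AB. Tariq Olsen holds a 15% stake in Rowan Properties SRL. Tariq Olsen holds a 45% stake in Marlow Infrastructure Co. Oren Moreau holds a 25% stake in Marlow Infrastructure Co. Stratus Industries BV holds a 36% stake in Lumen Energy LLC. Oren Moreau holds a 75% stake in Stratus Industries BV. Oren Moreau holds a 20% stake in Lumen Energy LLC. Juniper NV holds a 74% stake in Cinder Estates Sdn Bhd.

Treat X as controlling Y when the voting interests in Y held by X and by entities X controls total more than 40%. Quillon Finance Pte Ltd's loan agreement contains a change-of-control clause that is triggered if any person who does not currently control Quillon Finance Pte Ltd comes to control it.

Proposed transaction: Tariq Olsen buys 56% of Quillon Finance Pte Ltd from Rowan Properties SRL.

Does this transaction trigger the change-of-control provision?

Yes

The purchase adds only to Tariq's holdings (Rowan's stake shrinks), so Tariq is the only person who could newly come to control Quillon.
Tariq holds 45% of Marlow, so Tariq controls Marlow.
Marlow holds 44% of Lumen, so Tariq controls Lumen.
Marlow holds 45% of Juniper, so Tariq controls Juniper.
Tariq holds 100% of Caldera, so Tariq controls Caldera.
Juniper holds 74% of Cinder, so Tariq controls Cinder.
Neither Tariq nor any entity Tariq controls holds any voting interest in Quillon.
So before the transaction, Tariq does not control Quillon.
After the purchase, Tariq holds 56% of Quillon directly, and Rowan's stake falls to 44%.
Tariq holds 56% of Quillon, so Tariq controls Quillon.
Tariq did not control Quillon before and does after, so the clause is triggered.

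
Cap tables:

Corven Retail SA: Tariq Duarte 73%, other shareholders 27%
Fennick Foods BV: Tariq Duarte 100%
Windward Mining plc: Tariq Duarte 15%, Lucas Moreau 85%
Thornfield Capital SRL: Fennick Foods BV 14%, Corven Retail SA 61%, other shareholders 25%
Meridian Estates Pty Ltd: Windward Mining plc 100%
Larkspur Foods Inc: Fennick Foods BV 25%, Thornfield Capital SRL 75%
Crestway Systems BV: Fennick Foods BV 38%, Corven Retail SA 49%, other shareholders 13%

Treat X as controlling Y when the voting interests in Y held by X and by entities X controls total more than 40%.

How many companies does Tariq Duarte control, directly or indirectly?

Tariq holds 73% of Corven, so Tariq controls Corven.
Tariq holds 100% of Fennick, so Tariq controls Fennick.
Fennick and Corven together hold 14% + 61% = 75% of Thornfield, so Tariq controls Thornfield.
Fennick and Thornfield together hold 25% + 75% = 100% of Larkspur, so Tariq controls Larkspur.
Fennick and Corven together hold 38% + 49% = 87% of Crestway, so Tariq controls Crestway.
No other company's threshold is met.
Tariq controls 5 companies.

5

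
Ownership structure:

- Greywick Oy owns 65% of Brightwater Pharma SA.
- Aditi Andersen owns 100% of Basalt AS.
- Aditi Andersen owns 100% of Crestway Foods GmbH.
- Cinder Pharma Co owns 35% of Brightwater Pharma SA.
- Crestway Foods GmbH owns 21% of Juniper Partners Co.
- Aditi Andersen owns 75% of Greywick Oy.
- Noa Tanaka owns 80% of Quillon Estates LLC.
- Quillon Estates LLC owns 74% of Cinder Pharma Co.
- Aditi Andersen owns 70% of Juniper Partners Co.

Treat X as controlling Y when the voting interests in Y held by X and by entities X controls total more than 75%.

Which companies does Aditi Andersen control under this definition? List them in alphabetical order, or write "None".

Aditi holds 100% of Crestway, so Aditi controls Crestway.
Aditi holds 100% of Basalt, so Aditi controls Basalt.
Crestway and Aditi together hold 21% + 70% = 91% of Juniper, so Aditi controls Juniper.
No other company's threshold is met.

Basalt AS, Crestway Foods GmbH, Juniper Partners Co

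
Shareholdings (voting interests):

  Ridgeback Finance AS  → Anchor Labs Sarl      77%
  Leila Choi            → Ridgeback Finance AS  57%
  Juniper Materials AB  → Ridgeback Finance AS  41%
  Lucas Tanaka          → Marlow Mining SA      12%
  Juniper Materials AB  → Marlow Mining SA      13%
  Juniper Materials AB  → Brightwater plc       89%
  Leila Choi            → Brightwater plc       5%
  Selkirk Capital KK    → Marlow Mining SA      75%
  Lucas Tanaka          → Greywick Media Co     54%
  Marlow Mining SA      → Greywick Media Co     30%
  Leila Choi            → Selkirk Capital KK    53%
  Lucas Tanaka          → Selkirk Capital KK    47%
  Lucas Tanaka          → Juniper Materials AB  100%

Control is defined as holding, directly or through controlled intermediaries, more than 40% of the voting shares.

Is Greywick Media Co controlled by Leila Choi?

No

Leila holds 53% of Selkirk, so Leila controls Selkirk.
Selkirk holds 75% of Marlow, so Leila controls Marlow.
Leila holds 57% of Ridgeback, so Leila controls Ridgeback.
Ridgeback holds 77% of Anchor, so Leila controls Anchor.
In Greywick, Leila's side holds only 30%, not > 40%.
So Leila does not control Greywick.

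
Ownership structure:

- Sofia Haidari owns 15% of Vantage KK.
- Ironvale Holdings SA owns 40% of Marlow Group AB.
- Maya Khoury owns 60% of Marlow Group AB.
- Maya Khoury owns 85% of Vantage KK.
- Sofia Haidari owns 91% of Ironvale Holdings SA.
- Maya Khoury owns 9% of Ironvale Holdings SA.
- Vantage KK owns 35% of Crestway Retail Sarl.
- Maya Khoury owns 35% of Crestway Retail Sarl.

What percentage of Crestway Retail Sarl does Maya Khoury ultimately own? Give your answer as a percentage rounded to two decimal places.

Maya reaches Crestway along 2 paths.
Direct stake: 35% = 35%.
Via Vantage: 85% × 35% = 29.75%.
Total: 35% + 29.75% = 64.75%.

64.75%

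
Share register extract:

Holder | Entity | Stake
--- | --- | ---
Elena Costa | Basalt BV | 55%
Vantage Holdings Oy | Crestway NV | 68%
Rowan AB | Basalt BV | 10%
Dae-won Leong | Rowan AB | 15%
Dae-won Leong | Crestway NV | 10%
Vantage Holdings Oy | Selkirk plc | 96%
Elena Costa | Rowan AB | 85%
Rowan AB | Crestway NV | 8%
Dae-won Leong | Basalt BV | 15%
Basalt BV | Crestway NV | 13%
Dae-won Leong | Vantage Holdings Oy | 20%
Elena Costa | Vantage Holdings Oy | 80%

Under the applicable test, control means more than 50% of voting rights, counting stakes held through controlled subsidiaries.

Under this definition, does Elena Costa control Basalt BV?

Elena holds 85% of Rowan, so Elena controls Rowan.
Elena and Rowan together hold 55% + 10% = 65% of Basalt, so Elena controls Basalt.

Yes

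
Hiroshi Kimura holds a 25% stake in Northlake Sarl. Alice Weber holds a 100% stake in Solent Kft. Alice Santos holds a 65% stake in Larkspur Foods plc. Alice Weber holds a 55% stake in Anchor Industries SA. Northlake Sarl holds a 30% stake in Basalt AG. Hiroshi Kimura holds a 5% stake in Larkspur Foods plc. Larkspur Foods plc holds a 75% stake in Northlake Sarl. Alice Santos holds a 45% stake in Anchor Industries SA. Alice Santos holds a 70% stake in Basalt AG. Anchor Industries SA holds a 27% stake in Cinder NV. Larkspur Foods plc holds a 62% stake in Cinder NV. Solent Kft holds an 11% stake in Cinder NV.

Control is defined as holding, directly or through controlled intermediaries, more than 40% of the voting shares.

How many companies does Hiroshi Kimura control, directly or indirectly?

0

Hiroshi's largest direct stake is 25% in Northlake, which does not meet the threshold.
Hiroshi controls 0 companies.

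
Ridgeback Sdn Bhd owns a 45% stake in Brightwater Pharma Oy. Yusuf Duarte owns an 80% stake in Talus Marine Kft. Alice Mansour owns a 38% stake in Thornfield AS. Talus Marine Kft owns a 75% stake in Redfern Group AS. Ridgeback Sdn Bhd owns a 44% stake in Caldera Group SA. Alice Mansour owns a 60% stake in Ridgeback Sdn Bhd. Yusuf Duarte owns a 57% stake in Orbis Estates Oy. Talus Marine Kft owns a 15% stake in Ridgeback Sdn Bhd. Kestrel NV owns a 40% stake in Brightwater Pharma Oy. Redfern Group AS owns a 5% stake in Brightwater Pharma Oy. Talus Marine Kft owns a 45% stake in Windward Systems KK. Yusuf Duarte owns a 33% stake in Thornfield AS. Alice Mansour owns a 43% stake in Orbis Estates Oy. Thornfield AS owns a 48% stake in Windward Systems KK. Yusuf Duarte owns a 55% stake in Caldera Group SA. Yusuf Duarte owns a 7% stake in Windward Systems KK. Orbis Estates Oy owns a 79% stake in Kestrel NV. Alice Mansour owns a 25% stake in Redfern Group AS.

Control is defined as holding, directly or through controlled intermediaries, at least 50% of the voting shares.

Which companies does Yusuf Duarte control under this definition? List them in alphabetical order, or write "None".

Yusuf holds 57% of Orbis, so Yusuf controls Orbis.
Yusuf holds 80% of Talus, so Yusuf controls Talus.
Orbis holds 79% of Kestrel, so Yusuf controls Kestrel.
Talus and Yusuf together hold 45% + 7% = 52% of Windward, so Yusuf controls Windward.
Talus holds 75% of Redfern, so Yusuf controls Redfern.
Yusuf holds 55% of Caldera, so Yusuf controls Caldera.
No other company's threshold is met.

Caldera Group SA, Kestrel NV, Orbis Estates Oy, Redfern Group AS, Talus Marine Kft, Windward Systems KK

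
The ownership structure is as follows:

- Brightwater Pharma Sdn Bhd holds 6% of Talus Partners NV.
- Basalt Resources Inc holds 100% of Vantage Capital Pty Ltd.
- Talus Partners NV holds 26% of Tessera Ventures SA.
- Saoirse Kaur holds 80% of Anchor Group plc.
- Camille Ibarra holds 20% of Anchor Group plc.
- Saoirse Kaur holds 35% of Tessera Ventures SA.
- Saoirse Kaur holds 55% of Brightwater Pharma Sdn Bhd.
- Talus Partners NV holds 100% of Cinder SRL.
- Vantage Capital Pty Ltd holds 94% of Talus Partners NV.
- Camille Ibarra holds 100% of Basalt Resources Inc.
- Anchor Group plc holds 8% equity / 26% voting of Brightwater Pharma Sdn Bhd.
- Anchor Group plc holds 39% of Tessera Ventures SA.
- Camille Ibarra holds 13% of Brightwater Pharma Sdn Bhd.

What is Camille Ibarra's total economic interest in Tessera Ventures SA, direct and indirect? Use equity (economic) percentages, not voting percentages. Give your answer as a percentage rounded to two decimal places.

Camille reaches Tessera along 4 paths.
Via Basalt → Vantage → Talus: 100% × 100% × 94% × 26% = 24.44%.
Via Brightwater → Talus: 13% × 6% × 26% = 0.2028%.
Via Anchor → Brightwater → Talus: 20% × 8% × 6% × 26% = 0.02496%.
Via Anchor: 20% × 39% = 7.8%.
Total: 24.44% + 0.2028% + 0.02496% + 7.8% = 32.46776%.
Rounded: 32.47%.

32.47%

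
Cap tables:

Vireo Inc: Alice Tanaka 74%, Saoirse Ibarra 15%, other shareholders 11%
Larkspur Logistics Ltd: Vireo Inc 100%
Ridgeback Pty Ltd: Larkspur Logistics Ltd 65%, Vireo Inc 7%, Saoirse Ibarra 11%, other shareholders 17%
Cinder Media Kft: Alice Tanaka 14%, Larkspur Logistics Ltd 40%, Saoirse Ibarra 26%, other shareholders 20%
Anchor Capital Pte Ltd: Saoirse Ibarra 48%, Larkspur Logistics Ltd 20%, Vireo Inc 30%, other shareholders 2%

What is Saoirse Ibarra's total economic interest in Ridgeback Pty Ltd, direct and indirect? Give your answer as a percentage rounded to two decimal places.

Saoirse reaches Ridgeback along 3 paths.
Via Vireo → Larkspur: 15% × 100% × 65% = 9.75%.
Via Vireo: 15% × 7% = 1.05%.
Direct stake: 11% = 11%.
Total: 9.75% + 1.05% + 11% = 21.8%.
Rounded: 21.80%.

21.80%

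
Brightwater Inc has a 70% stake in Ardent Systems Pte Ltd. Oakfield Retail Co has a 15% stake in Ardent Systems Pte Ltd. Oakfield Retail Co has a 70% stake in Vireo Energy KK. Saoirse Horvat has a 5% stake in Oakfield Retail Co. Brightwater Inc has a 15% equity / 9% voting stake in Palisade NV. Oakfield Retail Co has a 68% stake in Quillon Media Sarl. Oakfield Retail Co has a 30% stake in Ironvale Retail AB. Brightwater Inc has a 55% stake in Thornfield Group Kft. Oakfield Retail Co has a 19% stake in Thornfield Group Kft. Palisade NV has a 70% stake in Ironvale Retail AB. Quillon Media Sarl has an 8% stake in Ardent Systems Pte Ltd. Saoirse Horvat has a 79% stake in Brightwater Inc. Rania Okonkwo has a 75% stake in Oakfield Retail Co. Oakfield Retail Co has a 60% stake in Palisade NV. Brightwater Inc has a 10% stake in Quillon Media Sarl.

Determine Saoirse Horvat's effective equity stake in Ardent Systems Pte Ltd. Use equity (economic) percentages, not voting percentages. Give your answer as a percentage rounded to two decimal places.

Saoirse reaches Ardent along 4 paths.
Via Brightwater: 79% × 70% = 55.3%.
Via Oakfield: 5% × 15% = 0.75%.
Via Brightwater → Quillon: 79% × 10% × 8% = 0.632%.
Via Oakfield → Quillon: 5% × 68% × 8% = 0.272%.
Total: 55.3% + 0.75% + 0.632% + 0.272% = 56.954%.
Rounded: 56.95%.

56.95%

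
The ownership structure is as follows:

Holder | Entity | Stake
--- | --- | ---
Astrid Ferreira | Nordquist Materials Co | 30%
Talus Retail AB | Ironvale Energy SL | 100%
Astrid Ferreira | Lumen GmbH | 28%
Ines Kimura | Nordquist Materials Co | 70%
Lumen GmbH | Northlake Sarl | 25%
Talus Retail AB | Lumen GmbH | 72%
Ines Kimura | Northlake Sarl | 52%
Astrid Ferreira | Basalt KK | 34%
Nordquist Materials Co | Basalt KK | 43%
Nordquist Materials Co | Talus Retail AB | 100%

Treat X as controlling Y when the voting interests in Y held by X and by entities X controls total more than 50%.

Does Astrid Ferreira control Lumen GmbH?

Astrid's largest direct stake is 34% in Basalt, which does not meet the threshold, so Astrid controls no company.
In Lumen, Astrid's side holds only 28%, not > 50%.
So Astrid does not control Lumen.

No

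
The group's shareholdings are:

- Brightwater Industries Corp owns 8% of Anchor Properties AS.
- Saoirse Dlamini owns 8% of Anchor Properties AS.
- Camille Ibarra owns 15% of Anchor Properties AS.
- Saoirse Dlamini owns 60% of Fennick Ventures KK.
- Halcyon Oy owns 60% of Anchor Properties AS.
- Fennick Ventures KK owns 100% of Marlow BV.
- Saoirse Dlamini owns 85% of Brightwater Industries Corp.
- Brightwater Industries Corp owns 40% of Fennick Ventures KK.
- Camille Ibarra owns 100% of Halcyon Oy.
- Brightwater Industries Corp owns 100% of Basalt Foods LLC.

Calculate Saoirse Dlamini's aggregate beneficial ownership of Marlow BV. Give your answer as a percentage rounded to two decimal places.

94.00%

Saoirse reaches Marlow along 2 paths.
Via Fennick: 60% × 100% = 60%.
Via Brightwater → Fennick: 85% × 40% × 100% = 34%.
Total: 60% + 34% = 94%.
Rounded: 94.00%.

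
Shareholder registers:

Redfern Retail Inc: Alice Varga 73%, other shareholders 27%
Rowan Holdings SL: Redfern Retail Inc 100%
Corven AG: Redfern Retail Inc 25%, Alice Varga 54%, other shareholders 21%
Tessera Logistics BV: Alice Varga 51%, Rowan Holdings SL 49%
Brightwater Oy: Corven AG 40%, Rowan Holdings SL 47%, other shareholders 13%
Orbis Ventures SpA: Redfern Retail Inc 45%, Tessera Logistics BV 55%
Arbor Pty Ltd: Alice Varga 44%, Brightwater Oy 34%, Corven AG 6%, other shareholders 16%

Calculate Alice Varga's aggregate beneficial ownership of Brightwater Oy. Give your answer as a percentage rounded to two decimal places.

Alice reaches Brightwater along 3 paths.
Via Redfern → Corven: 73% × 25% × 40% = 7.3%.
Via Corven: 54% × 40% = 21.6%.
Via Redfern → Rowan: 73% × 100% × 47% = 34.31%.
Total: 7.3% + 21.6% + 34.31% = 63.21%.

63.21%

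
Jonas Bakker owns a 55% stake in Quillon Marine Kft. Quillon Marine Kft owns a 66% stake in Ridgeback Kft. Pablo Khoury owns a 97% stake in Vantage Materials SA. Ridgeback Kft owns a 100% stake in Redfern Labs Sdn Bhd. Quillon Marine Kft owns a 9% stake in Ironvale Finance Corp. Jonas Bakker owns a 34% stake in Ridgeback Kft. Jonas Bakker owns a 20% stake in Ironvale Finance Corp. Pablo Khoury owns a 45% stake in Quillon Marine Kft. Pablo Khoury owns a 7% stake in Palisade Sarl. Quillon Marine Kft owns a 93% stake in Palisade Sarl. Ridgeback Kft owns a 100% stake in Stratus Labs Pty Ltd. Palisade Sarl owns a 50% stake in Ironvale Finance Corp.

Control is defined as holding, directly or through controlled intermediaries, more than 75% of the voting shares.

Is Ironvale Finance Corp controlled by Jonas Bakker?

No

Jonas's largest direct stake is 55% in Quillon, which does not meet the threshold, so Jonas controls no company.
In Ironvale, Jonas's side holds only 20%, not > 75%.
So Jonas does not control Ironvale.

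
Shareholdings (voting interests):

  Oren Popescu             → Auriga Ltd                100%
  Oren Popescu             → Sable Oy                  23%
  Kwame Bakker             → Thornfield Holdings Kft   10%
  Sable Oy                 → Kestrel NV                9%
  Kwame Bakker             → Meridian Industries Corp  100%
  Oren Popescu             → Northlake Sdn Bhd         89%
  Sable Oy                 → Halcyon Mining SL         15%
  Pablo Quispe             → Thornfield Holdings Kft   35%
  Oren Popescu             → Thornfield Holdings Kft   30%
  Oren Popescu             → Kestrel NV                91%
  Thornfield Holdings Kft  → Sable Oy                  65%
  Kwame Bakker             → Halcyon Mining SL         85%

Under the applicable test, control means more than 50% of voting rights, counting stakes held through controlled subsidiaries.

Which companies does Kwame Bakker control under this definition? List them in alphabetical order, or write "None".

Kwame holds 100% of Meridian, so Kwame controls Meridian.
Kwame holds 85% of Halcyon, so Kwame controls Halcyon.
No other company's threshold is met.

Halcyon Mining SL, Meridian Industries Corp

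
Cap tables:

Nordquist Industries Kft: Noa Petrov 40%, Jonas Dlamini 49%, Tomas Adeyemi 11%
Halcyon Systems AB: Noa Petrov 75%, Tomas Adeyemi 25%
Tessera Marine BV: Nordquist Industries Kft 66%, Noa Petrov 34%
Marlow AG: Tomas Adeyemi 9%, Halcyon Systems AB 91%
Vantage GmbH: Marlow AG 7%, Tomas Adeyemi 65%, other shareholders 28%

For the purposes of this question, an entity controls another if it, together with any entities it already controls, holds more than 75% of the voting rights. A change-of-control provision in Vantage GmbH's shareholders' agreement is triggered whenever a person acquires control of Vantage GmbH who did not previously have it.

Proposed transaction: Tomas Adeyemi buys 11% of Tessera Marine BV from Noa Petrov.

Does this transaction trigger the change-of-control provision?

No

The purchase adds only to Tomas's holdings (Noa's stake shrinks), so Tomas is the only person who could newly come to control Vantage.
Tomas's largest direct stake is 65% in Vantage, which does not meet the threshold, so Tomas controls no company.
In Vantage, Tomas's side holds only 65%, not > 75%.
So before the transaction, Tomas does not control Vantage.
After the purchase, Tomas holds 11% of Tessera directly, and Noa's stake falls to 23%.
Tomas's side now holds 11% of Tessera, not > 75%, so Tomas still does not control Tessera.
After the transaction, Tomas's side holds 65% of Vantage, not > 75%, so Tomas still does not control Vantage.
No new person acquires control, so the clause is not triggered.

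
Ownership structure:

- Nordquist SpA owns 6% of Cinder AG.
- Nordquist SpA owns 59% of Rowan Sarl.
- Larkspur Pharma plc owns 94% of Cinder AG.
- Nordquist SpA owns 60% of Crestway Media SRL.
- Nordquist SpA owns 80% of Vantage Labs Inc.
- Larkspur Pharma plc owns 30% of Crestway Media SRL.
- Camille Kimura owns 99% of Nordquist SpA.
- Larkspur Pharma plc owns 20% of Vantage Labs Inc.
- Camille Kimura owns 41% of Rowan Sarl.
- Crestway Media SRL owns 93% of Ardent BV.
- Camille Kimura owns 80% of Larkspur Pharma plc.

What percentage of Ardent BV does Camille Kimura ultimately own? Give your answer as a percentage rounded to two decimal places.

Camille reaches Ardent along 2 paths.
Via Larkspur → Crestway: 80% × 30% × 93% = 22.32%.
Via Nordquist → Crestway: 99% × 60% × 93% = 55.242%.
Total: 22.32% + 55.242% = 77.562%.
Rounded: 77.56%.

77.56%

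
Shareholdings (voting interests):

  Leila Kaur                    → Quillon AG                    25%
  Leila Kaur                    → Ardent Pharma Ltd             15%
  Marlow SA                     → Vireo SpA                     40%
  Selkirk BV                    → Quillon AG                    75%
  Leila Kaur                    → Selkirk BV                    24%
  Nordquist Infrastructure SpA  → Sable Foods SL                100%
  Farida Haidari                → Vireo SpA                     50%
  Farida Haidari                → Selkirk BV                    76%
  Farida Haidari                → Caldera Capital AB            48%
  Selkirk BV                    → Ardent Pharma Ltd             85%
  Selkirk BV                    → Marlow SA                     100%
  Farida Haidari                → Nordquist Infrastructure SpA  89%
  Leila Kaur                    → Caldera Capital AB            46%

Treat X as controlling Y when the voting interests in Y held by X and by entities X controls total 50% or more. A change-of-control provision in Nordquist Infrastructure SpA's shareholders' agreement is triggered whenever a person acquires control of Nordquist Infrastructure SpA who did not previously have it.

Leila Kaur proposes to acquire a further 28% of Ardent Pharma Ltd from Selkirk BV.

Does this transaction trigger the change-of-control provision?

No

The purchase adds only to Leila's holdings (Selkirk's stake shrinks), so Leila is the only person who could newly come to control Nordquist.
Leila's largest direct stake is 46% in Caldera, which does not meet the threshold, so Leila controls no company.
Neither Leila nor any entity Leila controls holds any voting interest in Nordquist.
So before the transaction, Leila does not control Nordquist.
After the purchase, Leila's direct stake in Ardent rises to 15% + 28% = 43%, and Selkirk's stake falls to 57%.
Leila's side now holds 43% of Ardent, not ≥ 50%, so Leila still does not control Ardent.
After the transaction, neither Leila nor any entity Leila controls holds a voting interest in Nordquist, so Leila still does not control it.
No new person acquires control, so the clause is not triggered.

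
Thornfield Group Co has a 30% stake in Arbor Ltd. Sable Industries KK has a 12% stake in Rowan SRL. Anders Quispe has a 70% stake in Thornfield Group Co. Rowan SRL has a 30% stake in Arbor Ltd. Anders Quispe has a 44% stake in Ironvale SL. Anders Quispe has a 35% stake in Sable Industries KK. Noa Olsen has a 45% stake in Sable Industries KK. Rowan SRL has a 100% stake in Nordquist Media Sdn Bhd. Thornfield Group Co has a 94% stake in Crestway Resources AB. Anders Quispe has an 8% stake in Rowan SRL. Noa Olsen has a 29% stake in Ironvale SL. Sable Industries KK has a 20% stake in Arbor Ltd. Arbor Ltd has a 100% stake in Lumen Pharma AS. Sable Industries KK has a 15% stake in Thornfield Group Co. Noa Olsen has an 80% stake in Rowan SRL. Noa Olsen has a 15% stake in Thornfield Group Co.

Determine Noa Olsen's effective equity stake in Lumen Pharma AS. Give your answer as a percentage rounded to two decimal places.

Noa reaches Lumen along 5 paths.
Via Rowan → Arbor: 80% × 30% × 100% = 24%.
Via Sable → Rowan → Arbor: 45% × 12% × 30% × 100% = 1.62%.
Via Sable → Arbor: 45% × 20% × 100% = 9%.
Via Sable → Thornfield → Arbor: 45% × 15% × 30% × 100% = 2.025%.
Via Thornfield → Arbor: 15% × 30% × 100% = 4.5%.
Total: 24% + 1.62% + 9% + 2.025% + 4.5% = 41.145%.
Rounded: 41.15%.

41.15%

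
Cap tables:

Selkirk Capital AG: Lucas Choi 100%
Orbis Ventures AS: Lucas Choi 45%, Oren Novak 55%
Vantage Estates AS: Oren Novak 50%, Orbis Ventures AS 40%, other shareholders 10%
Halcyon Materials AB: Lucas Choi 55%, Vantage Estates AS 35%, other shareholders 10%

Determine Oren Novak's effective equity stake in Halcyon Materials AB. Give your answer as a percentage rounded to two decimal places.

Oren reaches Halcyon along 2 paths.
Via Vantage: 50% × 35% = 17.5%.
Via Orbis → Vantage: 55% × 40% × 35% = 7.7%.
Total: 17.5% + 7.7% = 25.2%.
Rounded: 25.20%.

25.20%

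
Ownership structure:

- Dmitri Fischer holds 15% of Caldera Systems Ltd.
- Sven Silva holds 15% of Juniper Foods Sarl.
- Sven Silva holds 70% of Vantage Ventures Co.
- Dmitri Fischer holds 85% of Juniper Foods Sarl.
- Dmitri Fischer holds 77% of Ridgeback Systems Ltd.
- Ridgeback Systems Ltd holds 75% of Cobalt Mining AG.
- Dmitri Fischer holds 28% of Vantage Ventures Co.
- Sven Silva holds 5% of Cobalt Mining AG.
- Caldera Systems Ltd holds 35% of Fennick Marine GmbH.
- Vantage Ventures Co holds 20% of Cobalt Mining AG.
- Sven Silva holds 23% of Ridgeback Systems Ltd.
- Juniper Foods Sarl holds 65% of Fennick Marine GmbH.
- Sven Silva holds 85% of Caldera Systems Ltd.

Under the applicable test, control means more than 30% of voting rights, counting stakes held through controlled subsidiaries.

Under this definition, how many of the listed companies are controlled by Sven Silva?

Sven holds 70% of Vantage, so Sven controls Vantage.
Sven holds 85% of Caldera, so Sven controls Caldera.
Caldera holds 35% of Fennick, so Sven controls Fennick.
No other company's threshold is met.
Sven controls 3 companies.

3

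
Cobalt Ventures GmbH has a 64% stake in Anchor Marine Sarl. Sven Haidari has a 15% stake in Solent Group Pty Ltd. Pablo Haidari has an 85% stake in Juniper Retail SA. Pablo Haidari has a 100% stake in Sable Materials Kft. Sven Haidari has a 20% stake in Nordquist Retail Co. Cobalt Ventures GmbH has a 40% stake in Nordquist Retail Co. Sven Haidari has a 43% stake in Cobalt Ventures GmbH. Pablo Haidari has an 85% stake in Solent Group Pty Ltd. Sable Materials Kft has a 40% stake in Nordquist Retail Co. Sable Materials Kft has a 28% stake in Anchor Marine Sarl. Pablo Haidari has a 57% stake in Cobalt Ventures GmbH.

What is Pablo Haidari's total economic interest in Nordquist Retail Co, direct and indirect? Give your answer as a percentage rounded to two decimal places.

62.80%

Pablo reaches Nordquist along 2 paths.
Via Sable: 100% × 40% = 40%.
Via Cobalt: 57% × 40% = 22.8%.
Total: 40% + 22.8% = 62.8%.
Rounded: 62.80%.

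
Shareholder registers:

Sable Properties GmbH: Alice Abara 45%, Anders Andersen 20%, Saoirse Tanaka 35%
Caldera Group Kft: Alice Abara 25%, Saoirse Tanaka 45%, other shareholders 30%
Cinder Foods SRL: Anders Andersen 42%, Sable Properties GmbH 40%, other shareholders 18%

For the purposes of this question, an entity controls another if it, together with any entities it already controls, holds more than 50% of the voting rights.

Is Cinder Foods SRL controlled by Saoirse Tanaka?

No

Saoirse's largest direct stake is 45% in Caldera, which does not meet the threshold, so Saoirse controls no company.
Neither Saoirse nor any entity Saoirse controls holds any voting interest in Cinder.
So Saoirse does not control Cinder.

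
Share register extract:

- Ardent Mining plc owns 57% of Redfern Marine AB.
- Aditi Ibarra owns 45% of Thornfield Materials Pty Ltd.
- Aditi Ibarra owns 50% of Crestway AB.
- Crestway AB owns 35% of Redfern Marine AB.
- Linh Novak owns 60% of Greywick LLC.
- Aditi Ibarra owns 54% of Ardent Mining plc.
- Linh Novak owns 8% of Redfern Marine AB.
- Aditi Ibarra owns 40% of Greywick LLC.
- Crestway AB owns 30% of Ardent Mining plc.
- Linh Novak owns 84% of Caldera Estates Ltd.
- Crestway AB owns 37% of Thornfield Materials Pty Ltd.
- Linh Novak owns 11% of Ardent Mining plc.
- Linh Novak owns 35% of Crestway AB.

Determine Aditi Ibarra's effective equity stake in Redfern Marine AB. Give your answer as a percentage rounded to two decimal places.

Aditi reaches Redfern along 3 paths.
Via Crestway: 50% × 35% = 17.5%.
Via Crestway → Ardent: 50% × 30% × 57% = 8.55%.
Via Ardent: 54% × 57% = 30.78%.
Total: 17.5% + 8.55% + 30.78% = 56.83%.

56.83%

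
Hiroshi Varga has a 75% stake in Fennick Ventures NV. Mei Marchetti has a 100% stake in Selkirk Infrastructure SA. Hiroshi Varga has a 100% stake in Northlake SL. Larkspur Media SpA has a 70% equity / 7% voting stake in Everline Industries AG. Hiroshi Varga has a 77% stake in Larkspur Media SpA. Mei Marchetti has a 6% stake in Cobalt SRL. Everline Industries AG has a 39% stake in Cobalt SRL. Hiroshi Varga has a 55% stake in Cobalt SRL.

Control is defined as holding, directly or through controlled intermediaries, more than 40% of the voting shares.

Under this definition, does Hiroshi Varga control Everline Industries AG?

Hiroshi holds 75% of Fennick, so Hiroshi controls Fennick.
Hiroshi holds 77% of Larkspur, so Hiroshi controls Larkspur.
Hiroshi holds 55% of Cobalt, so Hiroshi controls Cobalt.
Hiroshi holds 100% of Northlake, so Hiroshi controls Northlake.
In Everline, Hiroshi's side holds only 7%, not > 40%.
So Hiroshi does not control Everline.

No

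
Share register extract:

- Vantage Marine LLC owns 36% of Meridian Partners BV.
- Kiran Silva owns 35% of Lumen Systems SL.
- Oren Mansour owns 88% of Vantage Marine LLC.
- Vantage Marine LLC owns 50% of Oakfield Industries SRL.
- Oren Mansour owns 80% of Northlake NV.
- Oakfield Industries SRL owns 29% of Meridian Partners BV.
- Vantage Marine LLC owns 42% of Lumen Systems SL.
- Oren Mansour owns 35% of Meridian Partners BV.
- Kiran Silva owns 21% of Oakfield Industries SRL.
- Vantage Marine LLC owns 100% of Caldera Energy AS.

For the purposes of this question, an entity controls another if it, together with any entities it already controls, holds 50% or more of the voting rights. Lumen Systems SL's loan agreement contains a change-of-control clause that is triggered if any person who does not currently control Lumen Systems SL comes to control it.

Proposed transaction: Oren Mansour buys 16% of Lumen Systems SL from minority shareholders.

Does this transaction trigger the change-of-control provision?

The purchase changes only Oren's holdings, so Oren is the only person who could newly come to control Lumen.
Oren holds 88% of Vantage, so Oren controls Vantage.
Vantage holds 50% of Oakfield, so Oren controls Oakfield.
Oren holds 80% of Northlake, so Oren controls Northlake.
Vantage holds 100% of Caldera, so Oren controls Caldera.
Oren and Vantage and Oakfield together hold 35% + 36% + 29% = 100% of Meridian, so Oren controls Meridian.
In Lumen, Oren's side holds only 42%, not ≥ 50%.
So before the transaction, Oren does not control Lumen.
After the purchase, Oren holds 16% of Lumen directly.
Vantage and Oren together hold 42% + 16% = 58% of Lumen, so Oren controls Lumen.
Oren did not control Lumen before and does after, so the clause is triggered.

Yes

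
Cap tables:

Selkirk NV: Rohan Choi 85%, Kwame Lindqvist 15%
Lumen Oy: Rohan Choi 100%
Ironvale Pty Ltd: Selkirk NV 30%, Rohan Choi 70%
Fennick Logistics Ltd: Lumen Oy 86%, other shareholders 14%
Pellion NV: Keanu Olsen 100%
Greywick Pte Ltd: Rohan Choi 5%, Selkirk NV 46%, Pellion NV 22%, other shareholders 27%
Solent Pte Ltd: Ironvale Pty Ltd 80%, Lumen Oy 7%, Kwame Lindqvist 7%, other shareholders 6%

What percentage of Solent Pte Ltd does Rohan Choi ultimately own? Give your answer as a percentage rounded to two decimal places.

83.40%

Rohan reaches Solent along 3 paths.
Via Selkirk → Ironvale: 85% × 30% × 80% = 20.4%.
Via Ironvale: 70% × 80% = 56%.
Via Lumen: 100% × 7% = 7%.
Total: 20.4% + 56% + 7% = 83.4%.
Rounded: 83.40%.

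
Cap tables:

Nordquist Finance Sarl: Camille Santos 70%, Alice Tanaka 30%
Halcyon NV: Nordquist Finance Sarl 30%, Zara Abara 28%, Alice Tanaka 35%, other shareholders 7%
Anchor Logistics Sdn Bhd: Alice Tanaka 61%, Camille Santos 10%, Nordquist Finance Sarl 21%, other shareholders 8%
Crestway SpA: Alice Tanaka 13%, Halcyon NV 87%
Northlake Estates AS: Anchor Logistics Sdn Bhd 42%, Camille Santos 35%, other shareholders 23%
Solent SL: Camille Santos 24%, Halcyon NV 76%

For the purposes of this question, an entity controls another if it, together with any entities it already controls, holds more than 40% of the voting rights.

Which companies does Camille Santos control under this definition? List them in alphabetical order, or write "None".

Camille holds 70% of Nordquist, so Camille controls Nordquist.
No other company's threshold is met.

Nordquist Finance Sarl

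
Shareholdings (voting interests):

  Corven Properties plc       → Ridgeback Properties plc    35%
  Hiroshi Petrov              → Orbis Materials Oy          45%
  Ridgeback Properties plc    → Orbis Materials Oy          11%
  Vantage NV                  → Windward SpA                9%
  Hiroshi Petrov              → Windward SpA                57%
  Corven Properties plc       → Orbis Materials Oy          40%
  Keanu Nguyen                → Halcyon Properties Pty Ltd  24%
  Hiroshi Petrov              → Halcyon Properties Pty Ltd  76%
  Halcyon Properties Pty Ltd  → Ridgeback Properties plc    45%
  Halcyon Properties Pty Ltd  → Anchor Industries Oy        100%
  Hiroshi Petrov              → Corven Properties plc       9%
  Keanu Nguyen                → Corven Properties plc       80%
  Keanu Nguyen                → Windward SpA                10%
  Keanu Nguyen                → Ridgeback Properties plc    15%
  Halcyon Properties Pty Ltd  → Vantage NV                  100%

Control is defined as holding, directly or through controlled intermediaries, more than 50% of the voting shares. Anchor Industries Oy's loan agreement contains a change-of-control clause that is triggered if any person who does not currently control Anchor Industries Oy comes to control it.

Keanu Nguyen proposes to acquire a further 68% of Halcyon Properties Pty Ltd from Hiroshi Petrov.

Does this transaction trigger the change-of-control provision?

The purchase adds only to Keanu's holdings (Hiroshi's stake shrinks), so Keanu is the only person who could newly come to control Anchor.
Keanu holds 80% of Corven, so Keanu controls Corven.
Neither Keanu nor any entity Keanu controls holds any voting interest in Anchor.
So before the transaction, Keanu does not control Anchor.
After the purchase, Keanu's direct stake in Halcyon rises to 24% + 68% = 92%, and Hiroshi's stake falls to 8%.
Keanu holds 92% of Halcyon, so Keanu controls Halcyon.
Halcyon holds 100% of Anchor, so Keanu controls Anchor.
Keanu did not control Anchor before and does after, so the clause is triggered.

Yes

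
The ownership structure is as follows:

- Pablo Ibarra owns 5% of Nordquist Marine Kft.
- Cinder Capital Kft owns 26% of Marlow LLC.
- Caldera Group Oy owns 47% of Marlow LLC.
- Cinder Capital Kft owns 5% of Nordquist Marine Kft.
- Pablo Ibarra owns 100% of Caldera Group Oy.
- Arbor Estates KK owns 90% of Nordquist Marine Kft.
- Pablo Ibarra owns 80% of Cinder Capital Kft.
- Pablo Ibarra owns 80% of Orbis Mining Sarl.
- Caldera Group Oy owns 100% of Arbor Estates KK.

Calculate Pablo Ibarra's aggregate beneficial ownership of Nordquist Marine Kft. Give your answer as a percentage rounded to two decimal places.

99.00%

Pablo reaches Nordquist along 3 paths.
Via Cinder: 80% × 5% = 4%.
Via Caldera → Arbor: 100% × 100% × 90% = 90%.
Direct stake: 5% = 5%.
Total: 4% + 90% + 5% = 99%.
Rounded: 99.00%.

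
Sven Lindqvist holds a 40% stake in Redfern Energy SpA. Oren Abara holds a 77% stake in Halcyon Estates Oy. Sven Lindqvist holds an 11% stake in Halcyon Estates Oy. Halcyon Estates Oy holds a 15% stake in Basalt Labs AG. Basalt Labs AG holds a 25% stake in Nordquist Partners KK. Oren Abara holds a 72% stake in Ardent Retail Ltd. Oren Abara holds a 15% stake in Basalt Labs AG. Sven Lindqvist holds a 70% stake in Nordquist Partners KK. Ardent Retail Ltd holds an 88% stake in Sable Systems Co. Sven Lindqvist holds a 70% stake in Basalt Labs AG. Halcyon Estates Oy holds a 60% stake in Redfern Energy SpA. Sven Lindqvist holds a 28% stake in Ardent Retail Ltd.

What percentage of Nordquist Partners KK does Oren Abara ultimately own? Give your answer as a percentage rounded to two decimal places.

6.64%

Oren reaches Nordquist along 2 paths.
Via Halcyon → Basalt: 77% × 15% × 25% = 2.8875%.
Via Basalt: 15% × 25% = 3.75%.
Total: 2.8875% + 3.75% = 6.6375%.
Rounded: 6.64%.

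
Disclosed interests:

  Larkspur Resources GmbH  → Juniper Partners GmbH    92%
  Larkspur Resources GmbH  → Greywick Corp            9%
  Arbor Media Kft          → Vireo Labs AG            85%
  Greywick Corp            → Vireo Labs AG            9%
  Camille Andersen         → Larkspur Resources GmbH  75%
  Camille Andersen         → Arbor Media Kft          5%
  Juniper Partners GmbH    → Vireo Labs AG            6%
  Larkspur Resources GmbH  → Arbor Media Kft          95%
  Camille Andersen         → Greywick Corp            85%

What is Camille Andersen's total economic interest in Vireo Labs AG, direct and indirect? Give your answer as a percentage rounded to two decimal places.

77.21%

Camille reaches Vireo along 5 paths.
Via Larkspur → Arbor: 75% × 95% × 85% = 60.5625%.
Via Arbor: 5% × 85% = 4.25%.
Via Larkspur → Juniper: 75% × 92% × 6% = 4.14%.
Via Greywick: 85% × 9% = 7.65%.
Via Larkspur → Greywick: 75% × 9% × 9% = 0.6075%.
Total: 60.5625% + 4.25% + 4.14% + 7.65% + 0.6075% = 77.21%.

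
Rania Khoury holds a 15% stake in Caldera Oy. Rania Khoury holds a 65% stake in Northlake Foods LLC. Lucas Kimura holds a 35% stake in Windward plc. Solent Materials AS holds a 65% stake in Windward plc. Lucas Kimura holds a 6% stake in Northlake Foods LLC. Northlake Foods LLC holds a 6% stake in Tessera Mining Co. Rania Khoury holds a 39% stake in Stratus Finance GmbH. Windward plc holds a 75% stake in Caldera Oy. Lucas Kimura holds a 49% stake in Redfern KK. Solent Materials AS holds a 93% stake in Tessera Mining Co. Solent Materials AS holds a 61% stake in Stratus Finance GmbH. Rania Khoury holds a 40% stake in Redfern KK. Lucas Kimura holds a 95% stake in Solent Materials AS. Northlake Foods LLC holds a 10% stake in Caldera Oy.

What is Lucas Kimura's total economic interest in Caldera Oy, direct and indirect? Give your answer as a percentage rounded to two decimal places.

73.16%

Lucas reaches Caldera along 3 paths.
Via Northlake: 6% × 10% = 0.6%.
Via Windward: 35% × 75% = 26.25%.
Via Solent → Windward: 95% × 65% × 75% = 46.3125%.
Total: 0.6% + 26.25% + 46.3125% = 73.1625%.
Rounded: 73.16%.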